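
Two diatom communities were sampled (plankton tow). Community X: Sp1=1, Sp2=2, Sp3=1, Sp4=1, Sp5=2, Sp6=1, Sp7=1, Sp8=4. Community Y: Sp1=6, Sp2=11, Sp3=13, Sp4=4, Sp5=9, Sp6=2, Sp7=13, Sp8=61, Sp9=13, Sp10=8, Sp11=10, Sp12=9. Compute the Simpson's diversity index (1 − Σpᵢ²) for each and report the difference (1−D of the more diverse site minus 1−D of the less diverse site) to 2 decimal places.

0.02

Community X: N=13, proportions 0.0769, 0.1538, 0.0769, 0.0769, 0.1538, 0.0769, 0.0769, 0.3077, giving 1−D = 0.8284 (working shown to 4 dp, full precision carried).
Community Y: N=159, proportions 0.0377, 0.0692, 0.0818, 0.0252, 0.0566, 0.0126, 0.0818, 0.3836, 0.0818, 0.0503, 0.0629, 0.0566, giving 1−D = 0.8129.
Difference = |0.8284 − 0.8129| = 0.0155, i.e. 0.02 to 2 decimal places.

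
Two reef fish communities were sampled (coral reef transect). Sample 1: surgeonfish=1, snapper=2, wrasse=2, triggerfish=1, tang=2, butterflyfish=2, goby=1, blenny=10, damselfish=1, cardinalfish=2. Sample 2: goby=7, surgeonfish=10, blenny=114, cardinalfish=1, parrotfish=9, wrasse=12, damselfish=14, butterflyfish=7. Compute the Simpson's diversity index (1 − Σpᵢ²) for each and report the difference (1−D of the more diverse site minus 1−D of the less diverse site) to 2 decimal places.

0.23

Sample 1: N=24, proportions 0.04167, 0.08333, 0.08333, 0.04167, 0.08333, 0.08333, 0.04167, 0.41667, 0.04167, 0.08333, giving 1−D = 0.78472 (working shown to 5 dp, full precision carried).
Sample 2: N=174, proportions 0.04023, 0.05747, 0.65517, 0.00575, 0.05172, 0.06897, 0.08046, 0.04023, giving 1−D = 0.55027.
Difference = |0.78472 − 0.55027| = 0.23445, i.e. 0.23 to 2 decimal places.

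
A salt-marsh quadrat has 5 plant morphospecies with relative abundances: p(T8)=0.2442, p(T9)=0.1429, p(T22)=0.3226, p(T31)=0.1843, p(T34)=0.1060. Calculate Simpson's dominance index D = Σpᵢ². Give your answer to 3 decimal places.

0.229

D = 0.2442² + 0.1429² + 0.3226² + 0.1843² + 0.106² = 0.05963 + 0.02042 + 0.10407 + 0.03397 + 0.01124 = 0.22933 (working shown to 5 dp, full precision carried).
To 3 decimal places, D = 0.229.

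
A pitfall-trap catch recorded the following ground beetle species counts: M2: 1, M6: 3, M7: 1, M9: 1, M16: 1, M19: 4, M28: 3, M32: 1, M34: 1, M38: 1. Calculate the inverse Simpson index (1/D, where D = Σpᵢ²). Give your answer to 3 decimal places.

7.049

Total N = 1+3+1+1+1+4+3+1+1+1 = 17, so the proportions are 0.0588235, 0.1764706, 0.0588235, 0.0588235, 0.0588235, 0.2352941, 0.1764706, 0.0588235, 0.0588235, 0.0588235 (working shown to 7 dp, full precision carried).
D = 0.0588235² + 0.1764706² + 0.0588235² + 0.0588235² + 0.0588235² + 0.2352941² + 0.1764706² + 0.0588235² + 0.0588235² + 0.0588235² = 0.0034602 + 0.0311419 + 0.0034602 + 0.0034602 + 0.0034602 + 0.0553633 + 0.0311419 + 0.0034602 + 0.0034602 + 0.0034602 = 0.1418685.
So 1/D = 7.04878, i.e. 7.049 to 3 decimal places.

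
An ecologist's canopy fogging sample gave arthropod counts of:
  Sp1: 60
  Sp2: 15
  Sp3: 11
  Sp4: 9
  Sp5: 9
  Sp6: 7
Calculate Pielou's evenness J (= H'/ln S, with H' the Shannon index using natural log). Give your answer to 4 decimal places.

0.7890

Total N = 60+15+11+9+9+7 = 111, so the proportions are 0.540541, 0.135135, 0.099099, 0.081081, 0.081081, 0.063063 (working shown to 6 dp, full precision carried).
H' = −Σ pᵢ ln pᵢ = −((-0.332533) + (-0.270470) + (-0.229081) + (-0.203700) + (-0.203700) + (-0.174282)) = 1.413767.
With S = 6 species, ln S = 1.791759, so J = 1.413767/1.791759 = 0.789039, i.e. 0.7890 to 4 decimal places.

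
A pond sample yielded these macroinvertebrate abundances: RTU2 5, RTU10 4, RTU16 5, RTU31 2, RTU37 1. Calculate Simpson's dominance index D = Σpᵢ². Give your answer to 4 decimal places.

0.2457

Total N = 5+4+5+2+1 = 17, so the proportions are 0.294118, 0.235294, 0.294118, 0.117647, 0.058824 (working shown to 6 dp, full precision carried).
D = 0.294118² + 0.235294² + 0.294118² + 0.117647² + 0.058824² = 0.086505 + 0.055363 + 0.086505 + 0.013841 + 0.003460 = 0.245675.
To 4 decimal places, D = 0.2457.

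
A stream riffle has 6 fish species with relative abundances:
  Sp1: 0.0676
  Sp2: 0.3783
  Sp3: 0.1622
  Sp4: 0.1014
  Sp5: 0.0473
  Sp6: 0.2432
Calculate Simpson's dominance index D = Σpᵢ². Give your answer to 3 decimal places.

D = 0.0676² + 0.3783² + 0.1622² + 0.1014² + 0.0473² + 0.2432² = 0.00457 + 0.14311 + 0.02631 + 0.01028 + 0.00224 + 0.05915 = 0.24565 (working shown to 5 dp, full precision carried).
To 3 decimal places, D = 0.246.

0.246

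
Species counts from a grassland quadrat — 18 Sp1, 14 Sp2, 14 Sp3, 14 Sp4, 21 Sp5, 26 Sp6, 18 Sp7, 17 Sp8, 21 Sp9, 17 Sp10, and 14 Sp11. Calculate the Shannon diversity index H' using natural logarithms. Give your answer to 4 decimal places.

Total N = 18+14+14+14+21+26+18+17+21+17+14 = 194, so the proportions are 0.092784, 0.072165, 0.072165, 0.072165, 0.108247, 0.134021, 0.092784, 0.087629, 0.108247, 0.087629, 0.072165 (working shown to 6 dp, full precision carried).
Each pᵢ ln pᵢ term: 0.092784×(-2.377486)=-0.220592, 0.072165×(-2.628801)=-0.189707, 0.072165×(-2.628801)=-0.189707, 0.072165×(-2.628801)=-0.189707, 0.108247×(-2.223336)=-0.240670, 0.134021×(-2.009762)=-0.269349, 0.092784×(-2.377486)=-0.220592, 0.087629×(-2.434645)=-0.213345, 0.108247×(-2.223336)=-0.240670, 0.087629×(-2.434645)=-0.213345, 0.072165×(-2.628801)=-0.189707.
Sum = -2.377393, so H' = 2.3774.

2.3774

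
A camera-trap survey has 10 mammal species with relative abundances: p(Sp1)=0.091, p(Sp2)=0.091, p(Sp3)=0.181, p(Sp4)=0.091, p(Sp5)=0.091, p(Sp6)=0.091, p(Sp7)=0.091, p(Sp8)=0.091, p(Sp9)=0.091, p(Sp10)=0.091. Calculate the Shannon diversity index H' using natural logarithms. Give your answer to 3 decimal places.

Each pᵢ ln pᵢ term (working shown to 5 dp, full precision carried): 0.091×(-2.39690)=-0.21812, 0.091×(-2.39690)=-0.21812, 0.181×(-1.70926)=-0.30938, 0.091×(-2.39690)=-0.21812, 0.091×(-2.39690)=-0.21812, 0.091×(-2.39690)=-0.21812, 0.091×(-2.39690)=-0.21812, 0.091×(-2.39690)=-0.21812, 0.091×(-2.39690)=-0.21812, 0.091×(-2.39690)=-0.21812.
Sum = -2.27243, so H' = 2.272.

2.272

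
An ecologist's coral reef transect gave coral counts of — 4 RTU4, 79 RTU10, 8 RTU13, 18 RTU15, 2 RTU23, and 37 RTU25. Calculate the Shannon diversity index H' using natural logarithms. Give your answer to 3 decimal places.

Total N = 4+79+8+18+2+37 = 148, so the proportions are 0.02703, 0.53378, 0.05405, 0.12162, 0.01351, 0.25 (working shown to 5 dp, full precision carried).
Each pᵢ ln pᵢ term: 0.02703×(-3.61092)=-0.09759, 0.53378×(-0.62776)=-0.33509, 0.05405×(-2.91777)=-0.15772, 0.12162×(-2.10684)=-0.25624, 0.01351×(-4.30407)=-0.05816, 0.25×(-1.38629)=-0.34657.
Sum = -1.25137, so H' = 1.251.

1.251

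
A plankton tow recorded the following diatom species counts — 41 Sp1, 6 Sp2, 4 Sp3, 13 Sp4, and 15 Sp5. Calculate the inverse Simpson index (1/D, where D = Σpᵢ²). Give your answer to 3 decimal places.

2.934

Total N = 41+6+4+13+15 = 79, so the proportions are 0.518987, 0.075949, 0.050633, 0.164557, 0.189873 (working shown to 6 dp, full precision carried).
D = 0.518987² + 0.075949² + 0.050633² + 0.164557² + 0.189873² = 0.269348 + 0.005768 + 0.002564 + 0.027079 + 0.036052 = 0.340811.
So 1/D = 2.93418, i.e. 2.934 to 3 decimal places.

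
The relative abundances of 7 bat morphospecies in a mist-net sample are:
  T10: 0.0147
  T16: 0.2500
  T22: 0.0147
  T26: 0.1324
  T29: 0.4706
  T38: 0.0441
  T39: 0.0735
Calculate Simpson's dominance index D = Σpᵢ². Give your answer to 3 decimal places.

D = 0.0147² + 0.25² + 0.0147² + 0.1324² + 0.4706² + 0.0441² + 0.0735² = 0.00022 + 0.06250 + 0.00022 + 0.01753 + 0.22146 + 0.00194 + 0.00540 = 0.30927 (working shown to 5 dp, full precision carried).
To 3 decimal places, D = 0.309.

0.309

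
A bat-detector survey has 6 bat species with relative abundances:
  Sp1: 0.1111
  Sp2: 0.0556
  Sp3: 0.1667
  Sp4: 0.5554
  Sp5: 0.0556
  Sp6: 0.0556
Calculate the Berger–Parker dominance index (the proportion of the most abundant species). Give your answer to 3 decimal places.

0.555

The largest proportion is 0.5554, i.e. d = 0.555 to 3 decimal places.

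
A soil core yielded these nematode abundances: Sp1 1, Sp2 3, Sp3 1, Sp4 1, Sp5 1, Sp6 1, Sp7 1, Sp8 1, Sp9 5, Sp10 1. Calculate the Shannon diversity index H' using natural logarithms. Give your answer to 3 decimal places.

2.064

Total N = 1+3+1+1+1+1+1+1+5+1 = 16, so the proportions are 0.0625, 0.1875, 0.0625, 0.0625, 0.0625, 0.0625, 0.0625, 0.0625, 0.3125, 0.0625 (working shown to 5 dp, full precision carried).
Each pᵢ ln pᵢ term: 0.0625×(-2.77259)=-0.17329, 0.1875×(-1.67398)=-0.31387, 0.0625×(-2.77259)=-0.17329, 0.0625×(-2.77259)=-0.17329, 0.0625×(-2.77259)=-0.17329, 0.0625×(-2.77259)=-0.17329, 0.0625×(-2.77259)=-0.17329, 0.0625×(-2.77259)=-0.17329, 0.3125×(-1.16315)=-0.36348, 0.0625×(-2.77259)=-0.17329.
Sum = -2.06365, so H' = 2.064.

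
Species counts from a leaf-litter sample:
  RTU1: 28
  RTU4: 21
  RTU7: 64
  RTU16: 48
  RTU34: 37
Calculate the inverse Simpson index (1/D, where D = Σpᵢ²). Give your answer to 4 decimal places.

4.3589

Total N = 28+21+64+48+37 = 198, so the proportions are 0.14141414, 0.10606061, 0.32323232, 0.24242424, 0.18686869 (working shown to 8 dp, full precision carried).
D = 0.14141414² + 0.10606061² + 0.32323232² + 0.24242424² + 0.18686869² = 0.01999796 + 0.01124885 + 0.10447913 + 0.05876951 + 0.03491991 = 0.22941537.
So 1/D = 4.358906, i.e. 4.3589 to 4 decimal places.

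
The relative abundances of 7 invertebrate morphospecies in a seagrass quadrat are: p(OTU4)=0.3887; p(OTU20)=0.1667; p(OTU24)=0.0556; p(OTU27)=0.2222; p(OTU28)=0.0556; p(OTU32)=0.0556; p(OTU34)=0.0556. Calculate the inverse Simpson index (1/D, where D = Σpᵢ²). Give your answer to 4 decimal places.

4.1560

D = 0.3887² + 0.1667² + 0.0556² + 0.2222² + 0.0556² + 0.0556² + 0.0556² = 0.15108769 + 0.02778889 + 0.00309136 + 0.04937284 + 0.00309136 + 0.00309136 + 0.00309136 = 0.24061486 (working shown to 8 dp, full precision carried).
So 1/D = 4.156019, i.e. 4.1560 to 4 decimal places.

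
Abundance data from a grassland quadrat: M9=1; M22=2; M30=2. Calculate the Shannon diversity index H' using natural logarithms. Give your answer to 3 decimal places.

Total N = 1+2+2 = 5, so the proportions are 0.2, 0.4, 0.4 (working shown to 5 dp, full precision carried).
Each pᵢ ln pᵢ term: 0.2×(-1.60944)=-0.32189, 0.4×(-0.91629)=-0.36652, 0.4×(-0.91629)=-0.36652.
Sum = -1.05492, so H' = 1.055.

1.055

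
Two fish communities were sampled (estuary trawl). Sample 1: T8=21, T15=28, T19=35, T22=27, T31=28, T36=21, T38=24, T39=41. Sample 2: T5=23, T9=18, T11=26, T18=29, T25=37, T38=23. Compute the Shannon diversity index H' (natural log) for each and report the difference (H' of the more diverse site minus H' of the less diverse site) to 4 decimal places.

0.2878

Sample 1: N=225, proportions 0.09333333, 0.12444444, 0.15555556, 0.12, 0.12444444, 0.09333333, 0.10666667, 0.18222222, giving H' = 2.05419854 (working shown to 8 dp, full precision carried).
Sample 2: N=156, proportions 0.1474359, 0.11538462, 0.16666667, 0.18589744, 0.23717949, 0.1474359, giving H' = 1.76635936.
Difference = |2.05419854 − 1.76635936| = 0.28783918, i.e. 0.2878 to 4 decimal places.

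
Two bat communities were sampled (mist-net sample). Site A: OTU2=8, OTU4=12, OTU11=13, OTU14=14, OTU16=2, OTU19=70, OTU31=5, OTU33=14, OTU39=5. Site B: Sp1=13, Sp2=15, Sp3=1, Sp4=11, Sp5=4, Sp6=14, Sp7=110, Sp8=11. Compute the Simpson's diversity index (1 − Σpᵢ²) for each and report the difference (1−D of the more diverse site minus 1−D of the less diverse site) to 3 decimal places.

0.124

Site A: N=143, proportions 0.05594, 0.08392, 0.09091, 0.0979, 0.01399, 0.48951, 0.03497, 0.0979, 0.03497, giving 1−D = 0.72013 (working shown to 5 dp, full precision carried).
Site B: N=179, proportions 0.07263, 0.0838, 0.00559, 0.06145, 0.02235, 0.07821, 0.61453, 0.06145, giving 1−D = 0.59586.
Difference = |0.72013 − 0.59586| = 0.12427, i.e. 0.124 to 3 decimal places.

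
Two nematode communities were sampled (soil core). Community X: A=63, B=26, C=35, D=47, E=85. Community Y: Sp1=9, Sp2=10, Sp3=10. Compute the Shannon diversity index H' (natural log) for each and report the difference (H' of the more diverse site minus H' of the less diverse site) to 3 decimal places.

Community X: N=256, proportions 0.24609, 0.10156, 0.13672, 0.18359, 0.33203, giving H' = 1.52663 (working shown to 5 dp, full precision carried).
Community Y: N=29, proportions 0.31034, 0.34483, 0.34483, giving H' = 1.09741.
Difference = |1.52663 − 1.09741| = 0.42922, i.e. 0.429 to 3 decimal places.

0.429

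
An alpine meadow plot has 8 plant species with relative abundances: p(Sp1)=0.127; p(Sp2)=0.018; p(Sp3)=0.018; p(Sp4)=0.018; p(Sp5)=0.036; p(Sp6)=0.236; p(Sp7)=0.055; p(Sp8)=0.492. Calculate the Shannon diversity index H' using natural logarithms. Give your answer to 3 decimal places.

Each pᵢ ln pᵢ term (working shown to 5 dp, full precision carried): 0.127×(-2.06357)=-0.26207, 0.018×(-4.01738)=-0.07231, 0.018×(-4.01738)=-0.07231, 0.018×(-4.01738)=-0.07231, 0.036×(-3.32424)=-0.11967, 0.236×(-1.44392)=-0.34077, 0.055×(-2.90042)=-0.15952, 0.492×(-0.70928)=-0.34896.
Sum = -1.44794, so H' = 1.448.

1.448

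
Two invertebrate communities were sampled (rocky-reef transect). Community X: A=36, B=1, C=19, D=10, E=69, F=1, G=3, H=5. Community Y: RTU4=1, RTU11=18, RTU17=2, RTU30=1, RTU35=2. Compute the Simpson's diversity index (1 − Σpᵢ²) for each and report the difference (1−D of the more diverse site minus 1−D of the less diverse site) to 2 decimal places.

0.26

Community X: N=144, proportions 0.25, 0.0069, 0.1319, 0.0694, 0.4792, 0.0069, 0.0208, 0.0347, giving 1−D = 0.6839 (working shown to 4 dp, full precision carried).
Community Y: N=24, proportions 0.0417, 0.75, 0.0833, 0.0417, 0.0833, giving 1−D = 0.4201.
Difference = |0.6839 − 0.4201| = 0.2638, i.e. 0.26 to 2 decimal places.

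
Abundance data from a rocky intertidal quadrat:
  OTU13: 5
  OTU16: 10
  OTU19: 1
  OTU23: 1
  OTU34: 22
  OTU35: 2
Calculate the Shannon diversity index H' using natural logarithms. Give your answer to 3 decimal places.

Total N = 5+10+1+1+22+2 = 41, so the proportions are 0.12195, 0.2439, 0.02439, 0.02439, 0.53659, 0.04878 (working shown to 5 dp, full precision carried).
Each pᵢ ln pᵢ term: 0.12195×(-2.10413)=-0.25660, 0.2439×(-1.41099)=-0.34414, 0.02439×(-3.71357)=-0.09057, 0.02439×(-3.71357)=-0.09057, 0.53659×(-0.62253)=-0.33404, 0.04878×(-3.02042)=-0.14734.
Sum = -1.26327, so H' = 1.263.

1.263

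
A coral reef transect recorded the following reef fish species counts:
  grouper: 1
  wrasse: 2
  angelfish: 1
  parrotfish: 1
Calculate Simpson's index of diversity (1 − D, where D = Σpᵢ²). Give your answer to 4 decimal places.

Total N = 1+2+1+1 = 5, so the proportions are 0.2, 0.4, 0.2, 0.2 (working shown to 6 dp, full precision carried).
D = 0.2² + 0.4² + 0.2² + 0.2² = 0.040000 + 0.160000 + 0.040000 + 0.040000 = 0.280000.
So 1 − D = 0.720000, i.e. 0.7200 to 4 decimal places.

0.7200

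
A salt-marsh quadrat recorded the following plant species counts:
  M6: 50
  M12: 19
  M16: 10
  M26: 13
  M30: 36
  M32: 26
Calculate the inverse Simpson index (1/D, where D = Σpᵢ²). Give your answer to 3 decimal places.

Total N = 50+19+10+13+36+26 = 154, so the proportions are 0.3246753, 0.1233766, 0.0649351, 0.0844156, 0.2337662, 0.1688312 (working shown to 7 dp, full precision carried).
D = 0.3246753² + 0.1233766² + 0.0649351² + 0.0844156² + 0.2337662² + 0.1688312² = 0.1054141 + 0.0152218 + 0.0042166 + 0.0071260 + 0.0546467 + 0.0285040 = 0.2151290.
So 1/D = 4.64837, i.e. 4.648 to 3 decimal places.

4.648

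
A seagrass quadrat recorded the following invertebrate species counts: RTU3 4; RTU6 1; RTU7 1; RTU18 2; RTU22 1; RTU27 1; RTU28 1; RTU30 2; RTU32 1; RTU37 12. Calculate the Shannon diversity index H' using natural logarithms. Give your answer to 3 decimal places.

1.791

Total N = 4+1+1+2+1+1+1+2+1+12 = 26, so the proportions are 0.15385, 0.03846, 0.03846, 0.07692, 0.03846, 0.03846, 0.03846, 0.07692, 0.03846, 0.46154 (working shown to 5 dp, full precision carried).
Each pᵢ ln pᵢ term: 0.15385×(-1.87180)=-0.28797, 0.03846×(-3.25810)=-0.12531, 0.03846×(-3.25810)=-0.12531, 0.07692×(-2.56495)=-0.19730, 0.03846×(-3.25810)=-0.12531, 0.03846×(-3.25810)=-0.12531, 0.03846×(-3.25810)=-0.12531, 0.07692×(-2.56495)=-0.19730, 0.03846×(-3.25810)=-0.12531, 0.46154×(-0.77319)=-0.35686.
Sum = -1.79130, so H' = 1.791.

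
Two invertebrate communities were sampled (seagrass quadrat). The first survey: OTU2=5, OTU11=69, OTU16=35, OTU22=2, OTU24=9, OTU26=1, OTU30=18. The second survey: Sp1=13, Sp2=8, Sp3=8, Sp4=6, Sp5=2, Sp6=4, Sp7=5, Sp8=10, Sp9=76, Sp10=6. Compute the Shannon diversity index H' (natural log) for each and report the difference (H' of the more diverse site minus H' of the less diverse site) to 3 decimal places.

0.275

The first survey: N=139, proportions 0.03597, 0.4964, 0.2518, 0.01439, 0.06475, 0.00719, 0.1295, giving H' = 1.35299 (working shown to 5 dp, full precision carried).
The second survey: N=138, proportions 0.0942, 0.05797, 0.05797, 0.04348, 0.01449, 0.02899, 0.03623, 0.07246, 0.55072, 0.04348, giving H' = 1.62829.
Difference = |1.35299 − 1.62829| = 0.27530, i.e. 0.275 to 3 decimal places.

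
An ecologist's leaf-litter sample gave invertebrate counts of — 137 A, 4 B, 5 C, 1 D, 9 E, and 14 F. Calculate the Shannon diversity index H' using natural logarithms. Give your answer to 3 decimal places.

Total N = 137+4+5+1+9+14 = 170, so the proportions are 0.80588, 0.02353, 0.02941, 0.00588, 0.05294, 0.08235 (working shown to 5 dp, full precision carried).
Each pᵢ ln pᵢ term: 0.80588×(-0.21582)=-0.17392, 0.02353×(-3.74950)=-0.08822, 0.02941×(-3.52636)=-0.10372, 0.00588×(-5.13580)=-0.03021, 0.05294×(-2.93857)=-0.15557, 0.08235×(-2.49674)=-0.20561.
Sum = -0.75726, so H' = 0.757.

0.757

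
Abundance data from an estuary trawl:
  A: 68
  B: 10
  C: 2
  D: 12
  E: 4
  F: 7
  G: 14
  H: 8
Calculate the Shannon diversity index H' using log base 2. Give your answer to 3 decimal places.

Total N = 68+10+2+12+4+7+14+8 = 125, so the proportions are 0.544, 0.08, 0.016, 0.096, 0.032, 0.056, 0.112, 0.064 (working shown to 5 dp, full precision carried).
Each pᵢ log₂ pᵢ term: 0.544×(-0.87832)=-0.47781, 0.08×(-3.64386)=-0.29151, 0.016×(-5.96578)=-0.09545, 0.096×(-3.38082)=-0.32456, 0.032×(-4.96578)=-0.15891, 0.056×(-4.15843)=-0.23287, 0.112×(-3.15843)=-0.35374, 0.064×(-3.96578)=-0.25381.
Sum = -2.18866, so H' = 2.189.

2.189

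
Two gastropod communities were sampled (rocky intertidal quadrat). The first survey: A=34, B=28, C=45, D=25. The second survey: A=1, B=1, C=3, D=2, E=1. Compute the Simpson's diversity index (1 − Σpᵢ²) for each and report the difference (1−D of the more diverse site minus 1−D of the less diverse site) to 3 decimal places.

The first survey: N=132, proportions 0.25758, 0.21212, 0.34091, 0.18939, giving 1−D = 0.73657 (working shown to 5 dp, full precision carried).
The second survey: N=8, proportions 0.125, 0.125, 0.375, 0.25, 0.125, giving 1−D = 0.75000.
Difference = |0.73657 − 0.75000| = 0.01343, i.e. 0.013 to 3 decimal places.

0.013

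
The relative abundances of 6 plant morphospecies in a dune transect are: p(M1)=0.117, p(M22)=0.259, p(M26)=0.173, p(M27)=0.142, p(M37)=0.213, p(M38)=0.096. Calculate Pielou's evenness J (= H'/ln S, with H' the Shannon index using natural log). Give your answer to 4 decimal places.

0.9689

H' = −Σ pᵢ ln pᵢ = −((-0.251033) + (-0.349890) + (-0.303522) + (-0.277174) + (-0.329397) + (-0.224967)) = 1.735983 (working shown to 6 dp, full precision carried).
With S = 6 species, ln S = 1.791759, so J = 1.735983/1.791759 = 0.968871, i.e. 0.9689 to 4 decimal places.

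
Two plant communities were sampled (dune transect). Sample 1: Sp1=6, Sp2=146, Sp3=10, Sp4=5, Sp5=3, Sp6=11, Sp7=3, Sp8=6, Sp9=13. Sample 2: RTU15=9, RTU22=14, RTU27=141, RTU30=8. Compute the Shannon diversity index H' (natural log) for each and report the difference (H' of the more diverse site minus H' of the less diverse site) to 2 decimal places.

0.48

Sample 1: N=203, proportions 0.0296, 0.7192, 0.0493, 0.0246, 0.0148, 0.0542, 0.0148, 0.0296, 0.064, giving H' = 1.1433 (working shown to 4 dp, full precision carried).
Sample 2: N=172, proportions 0.0523, 0.0814, 0.8198, 0.0465, giving H' = 0.6642.
Difference = |1.1433 − 0.6642| = 0.4791, i.e. 0.48 to 2 decimal places.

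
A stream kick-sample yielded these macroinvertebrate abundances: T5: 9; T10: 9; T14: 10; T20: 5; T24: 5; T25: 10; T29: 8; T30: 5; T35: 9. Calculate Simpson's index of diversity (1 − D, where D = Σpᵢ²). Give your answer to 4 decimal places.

Total N = 9+9+10+5+5+10+8+5+9 = 70, so the proportions are 0.128571, 0.128571, 0.142857, 0.071429, 0.071429, 0.142857, 0.114286, 0.071429, 0.128571 (working shown to 6 dp, full precision carried).
D = 0.128571² + 0.128571² + 0.142857² + 0.071429² + 0.071429² + 0.142857² + 0.114286² + 0.071429² + 0.128571² = 0.016531 + 0.016531 + 0.020408 + 0.005102 + 0.005102 + 0.020408 + 0.013061 + 0.005102 + 0.016531 = 0.118776.
So 1 − D = 0.881224, i.e. 0.8812 to 4 decimal places.

0.8812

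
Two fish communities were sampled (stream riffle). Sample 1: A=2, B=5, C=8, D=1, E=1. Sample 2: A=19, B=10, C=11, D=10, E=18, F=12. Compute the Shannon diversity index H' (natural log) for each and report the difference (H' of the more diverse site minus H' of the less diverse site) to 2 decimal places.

0.45

Sample 1: N=17, proportions 0.1176, 0.2941, 0.4706, 0.0588, 0.0588, giving H' = 1.2997 (working shown to 4 dp, full precision carried).
Sample 2: N=80, proportions 0.2375, 0.125, 0.1375, 0.125, 0.225, 0.15, giving H' = 1.7543.
Difference = |1.2997 − 1.7543| = 0.4546, i.e. 0.45 to 2 decimal places.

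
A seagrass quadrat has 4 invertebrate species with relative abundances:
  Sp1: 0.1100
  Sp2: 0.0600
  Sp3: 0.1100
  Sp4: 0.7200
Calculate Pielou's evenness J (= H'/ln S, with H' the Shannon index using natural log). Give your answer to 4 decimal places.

0.6427

H' = −Σ pᵢ ln pᵢ = −((-0.242800) + (-0.168805) + (-0.242800) + (-0.236523)) = 0.890928 (working shown to 6 dp, full precision carried).
With S = 4 species, ln S = 1.386294, so J = 0.890928/1.386294 = 0.642669, i.e. 0.6427 to 4 decimal places.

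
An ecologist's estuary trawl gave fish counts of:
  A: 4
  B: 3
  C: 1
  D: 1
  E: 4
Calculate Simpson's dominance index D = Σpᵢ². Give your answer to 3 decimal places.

0.254

Total N = 4+3+1+1+4 = 13, so the proportions are 0.30769, 0.23077, 0.07692, 0.07692, 0.30769 (working shown to 5 dp, full precision carried).
D = 0.30769² + 0.23077² + 0.07692² + 0.07692² + 0.30769² = 0.09467 + 0.05325 + 0.00592 + 0.00592 + 0.09467 = 0.25444.
To 3 decimal places, D = 0.254.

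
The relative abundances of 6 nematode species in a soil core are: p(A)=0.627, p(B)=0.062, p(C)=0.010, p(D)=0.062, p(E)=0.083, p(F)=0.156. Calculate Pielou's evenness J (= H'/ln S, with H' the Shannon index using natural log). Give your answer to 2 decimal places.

0.66

H' = −Σ pᵢ ln pᵢ = −((-0.2927) + (-0.1724) + (-0.0461) + (-0.1724) + (-0.2066) + (-0.2898)) = 1.1799 (working shown to 4 dp, full precision carried).
With S = 6 species, ln S = 1.7918, so J = 1.1799/1.7918 = 0.6585, i.e. 0.66 to 2 decimal places.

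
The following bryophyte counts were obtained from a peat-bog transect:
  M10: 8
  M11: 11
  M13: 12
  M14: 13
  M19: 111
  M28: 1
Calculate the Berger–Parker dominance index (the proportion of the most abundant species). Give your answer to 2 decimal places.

0.71

Total N = 8+11+12+13+111+1 = 156, so the proportions are 0.0513, 0.0705, 0.0769, 0.0833, 0.7115, 0.0064 (working shown to 4 dp, full precision carried).
The largest proportion is 0.7115, i.e. d = 0.71 to 2 decimal places.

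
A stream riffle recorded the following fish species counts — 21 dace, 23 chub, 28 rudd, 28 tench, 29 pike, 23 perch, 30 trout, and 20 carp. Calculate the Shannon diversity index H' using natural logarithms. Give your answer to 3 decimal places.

2.069

Total N = 21+23+28+28+29+23+30+20 = 202, so the proportions are 0.10396, 0.11386, 0.13861, 0.13861, 0.14356, 0.11386, 0.14851, 0.09901 (working shown to 5 dp, full precision carried).
Each pᵢ ln pᵢ term: 0.10396×(-2.26375)=-0.23534, 0.11386×(-2.17277)=-0.24740, 0.13861×(-1.97606)=-0.27391, 0.13861×(-1.97606)=-0.27391, 0.14356×(-1.94097)=-0.27865, 0.11386×(-2.17277)=-0.24740, 0.14851×(-1.90707)=-0.28323, 0.09901×(-2.31254)=-0.22896.
Sum = -2.06880, so H' = 2.069.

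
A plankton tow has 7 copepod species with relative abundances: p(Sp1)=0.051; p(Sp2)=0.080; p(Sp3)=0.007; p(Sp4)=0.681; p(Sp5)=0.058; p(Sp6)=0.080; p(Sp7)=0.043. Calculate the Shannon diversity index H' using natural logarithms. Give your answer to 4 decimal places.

1.1527

Each pᵢ ln pᵢ term (working shown to 6 dp, full precision carried): 0.051×(-2.975930)=-0.151772, 0.08×(-2.525729)=-0.202058, 0.007×(-4.961845)=-0.034733, 0.681×(-0.384193)=-0.261635, 0.058×(-2.847312)=-0.165144, 0.08×(-2.525729)=-0.202058, 0.043×(-3.146555)=-0.135302.
Sum = -1.152703, so H' = 1.1527.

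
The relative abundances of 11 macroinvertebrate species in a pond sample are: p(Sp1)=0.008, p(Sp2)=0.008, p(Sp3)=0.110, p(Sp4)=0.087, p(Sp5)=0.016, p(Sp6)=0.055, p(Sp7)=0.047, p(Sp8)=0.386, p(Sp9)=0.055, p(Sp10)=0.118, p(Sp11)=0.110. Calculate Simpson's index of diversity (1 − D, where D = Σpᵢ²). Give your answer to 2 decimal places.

D = 0.008² + 0.008² + 0.11² + 0.087² + 0.016² + 0.055² + 0.047² + 0.386² + 0.055² + 0.118² + 0.11² = 0.0001 + 0.0001 + 0.0121 + 0.0076 + 0.0003 + 0.0030 + 0.0022 + 0.1490 + 0.0030 + 0.0139 + 0.0121 = 0.2033 (working shown to 4 dp, full precision carried).
So 1 − D = 0.7967, i.e. 0.80 to 2 decimal places.

0.80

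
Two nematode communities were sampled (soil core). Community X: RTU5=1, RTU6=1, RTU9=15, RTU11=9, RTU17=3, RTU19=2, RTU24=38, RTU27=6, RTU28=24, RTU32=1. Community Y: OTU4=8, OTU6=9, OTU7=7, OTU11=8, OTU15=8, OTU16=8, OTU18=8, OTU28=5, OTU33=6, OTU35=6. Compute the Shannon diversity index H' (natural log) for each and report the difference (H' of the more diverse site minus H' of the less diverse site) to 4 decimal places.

0.5869

Community X: N=100, proportions 0.01, 0.01, 0.15, 0.09, 0.03, 0.02, 0.38, 0.06, 0.24, 0.01, giving H' = 1.701870 (working shown to 6 dp, full precision carried).
Community Y: N=73, proportions 0.109589, 0.123288, 0.09589, 0.109589, 0.109589, 0.109589, 0.109589, 0.068493, 0.082192, 0.082192, giving H' = 2.288783.
Difference = |1.701870 − 2.288783| = 0.586913, i.e. 0.5869 to 4 decimal places.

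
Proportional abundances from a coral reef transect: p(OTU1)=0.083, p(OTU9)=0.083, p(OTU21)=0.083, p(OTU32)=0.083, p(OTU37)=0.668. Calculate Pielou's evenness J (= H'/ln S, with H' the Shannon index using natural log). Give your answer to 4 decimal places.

0.6809

H' = −Σ pᵢ ln pᵢ = −((-0.206580) + (-0.206580) + (-0.206580) + (-0.206580) + (-0.269516)) = 1.095836 (working shown to 6 dp, full precision carried).
With S = 5 species, ln S = 1.609438, so J = 1.095836/1.609438 = 0.680881, i.e. 0.6809 to 4 decimal places.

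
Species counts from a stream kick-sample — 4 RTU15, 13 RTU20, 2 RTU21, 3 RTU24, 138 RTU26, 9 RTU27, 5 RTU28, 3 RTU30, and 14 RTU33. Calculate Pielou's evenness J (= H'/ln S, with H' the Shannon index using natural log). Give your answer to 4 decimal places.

0.5042

Total N = 4+13+2+3+138+9+5+3+14 = 191, so the proportions are 0.020942, 0.068063, 0.010471, 0.015707, 0.722513, 0.04712, 0.026178, 0.015707, 0.073298 (working shown to 6 dp, full precision carried).
H' = −Σ pᵢ ln pᵢ = −((-0.080963) + (-0.182907) + (-0.047740) + (-0.065241) + (-0.234831) + (-0.143955) + (-0.095362) + (-0.065241) + (-0.191545)) = 1.107784.
With S = 9 species, ln S = 2.197225, so J = 1.107784/2.197225 = 0.504174, i.e. 0.5042 to 4 decimal places.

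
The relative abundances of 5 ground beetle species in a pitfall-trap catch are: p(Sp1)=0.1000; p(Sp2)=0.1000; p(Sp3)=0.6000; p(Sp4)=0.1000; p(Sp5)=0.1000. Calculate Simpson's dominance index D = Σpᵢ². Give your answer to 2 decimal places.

D = 0.1² + 0.1² + 0.6² + 0.1² + 0.1² = 0.0100 + 0.0100 + 0.3600 + 0.0100 + 0.0100 = 0.4000 (working shown to 4 dp, full precision carried).
To 2 decimal places, D = 0.40.

0.40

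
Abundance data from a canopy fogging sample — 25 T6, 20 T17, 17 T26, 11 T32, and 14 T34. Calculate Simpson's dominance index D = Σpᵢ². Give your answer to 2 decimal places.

Total N = 25+20+17+11+14 = 87, so the proportions are 0.2874, 0.2299, 0.1954, 0.1264, 0.1609 (working shown to 4 dp, full precision carried).
D = 0.2874² + 0.2299² + 0.1954² + 0.1264² + 0.1609² = 0.0826 + 0.0528 + 0.0382 + 0.0160 + 0.0259 = 0.2155.
To 2 decimal places, D = 0.22.

0.22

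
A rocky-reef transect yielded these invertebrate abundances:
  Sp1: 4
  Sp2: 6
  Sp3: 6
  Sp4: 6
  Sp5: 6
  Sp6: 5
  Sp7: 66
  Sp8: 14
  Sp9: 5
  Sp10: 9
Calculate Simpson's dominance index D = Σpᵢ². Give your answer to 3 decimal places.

Total N = 4+6+6+6+6+5+66+14+5+9 = 127, so the proportions are 0.0315, 0.04724, 0.04724, 0.04724, 0.04724, 0.03937, 0.51969, 0.11024, 0.03937, 0.07087 (working shown to 5 dp, full precision carried).
D = 0.0315² + 0.04724² + 0.04724² + 0.04724² + 0.04724² + 0.03937² + 0.51969² + 0.11024² + 0.03937² + 0.07087² = 0.00099 + 0.00223 + 0.00223 + 0.00223 + 0.00223 + 0.00155 + 0.27007 + 0.01215 + 0.00155 + 0.00502 = 0.30027.
To 3 decimal places, D = 0.300.

0.300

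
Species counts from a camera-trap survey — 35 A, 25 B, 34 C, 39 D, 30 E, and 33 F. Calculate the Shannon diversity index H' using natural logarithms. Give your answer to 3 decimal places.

1.783

Total N = 35+25+34+39+30+33 = 196, so the proportions are 0.17857, 0.12755, 0.17347, 0.19898, 0.15306, 0.16837 (working shown to 5 dp, full precision carried).
Each pᵢ ln pᵢ term: 0.17857×(-1.72277)=-0.30764, 0.12755×(-2.05924)=-0.26266, 0.17347×(-1.75175)=-0.30388, 0.19898×(-1.61455)=-0.32126, 0.15306×(-1.87692)=-0.28728, 0.16837×(-1.78161)=-0.29996.
Sum = -1.78268, so H' = 1.783.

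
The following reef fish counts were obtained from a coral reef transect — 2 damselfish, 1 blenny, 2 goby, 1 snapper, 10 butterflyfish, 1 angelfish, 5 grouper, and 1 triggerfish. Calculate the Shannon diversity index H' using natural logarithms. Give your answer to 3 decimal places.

1.664

Total N = 2+1+2+1+10+1+5+1 = 23, so the proportions are 0.08696, 0.04348, 0.08696, 0.04348, 0.43478, 0.04348, 0.21739, 0.04348 (working shown to 5 dp, full precision carried).
Each pᵢ ln pᵢ term: 0.08696×(-2.44235)=-0.21238, 0.04348×(-3.13549)=-0.13633, 0.08696×(-2.44235)=-0.21238, 0.04348×(-3.13549)=-0.13633, 0.43478×(-0.83291)=-0.36213, 0.04348×(-3.13549)=-0.13633, 0.21739×(-1.52606)=-0.33175, 0.04348×(-3.13549)=-0.13633.
Sum = -1.66395, so H' = 1.664.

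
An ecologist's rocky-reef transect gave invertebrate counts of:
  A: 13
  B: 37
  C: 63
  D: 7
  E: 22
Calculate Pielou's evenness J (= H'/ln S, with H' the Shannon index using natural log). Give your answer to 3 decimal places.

Total N = 13+37+63+7+22 = 142, so the proportions are 0.09155, 0.26056, 0.44366, 0.0493, 0.15493 (working shown to 5 dp, full precision carried).
H' = −Σ pᵢ ln pᵢ = −((-0.21888) + (-0.35043) + (-0.36056) + (-0.14838) + (-0.28891)) = 1.36716.
With S = 5 species, ln S = 1.60944, so J = 1.36716/1.60944 = 0.84947, i.e. 0.849 to 3 decimal places.

0.849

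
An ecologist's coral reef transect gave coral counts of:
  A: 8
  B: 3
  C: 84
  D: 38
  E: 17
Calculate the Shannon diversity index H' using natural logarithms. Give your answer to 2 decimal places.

Total N = 8+3+84+38+17 = 150, so the proportions are 0.0533, 0.02, 0.56, 0.2533, 0.1133 (working shown to 4 dp, full precision carried).
Each pᵢ ln pᵢ term: 0.0533×(-2.9312)=-0.1563, 0.02×(-3.9120)=-0.0782, 0.56×(-0.5798)=-0.3247, 0.2533×(-1.3730)=-0.3478, 0.1133×(-2.1774)=-0.2468.
Sum = -1.1539, so H' = 1.15.

1.15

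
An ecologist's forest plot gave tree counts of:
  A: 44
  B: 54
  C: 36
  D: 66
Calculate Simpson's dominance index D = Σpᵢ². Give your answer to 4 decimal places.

Total N = 44+54+36+66 = 200, so the proportions are 0.22, 0.27, 0.18, 0.33 (working shown to 6 dp, full precision carried).
D = 0.22² + 0.27² + 0.18² + 0.33² = 0.048400 + 0.072900 + 0.032400 + 0.108900 = 0.262600.
To 4 decimal places, D = 0.2626.

0.2626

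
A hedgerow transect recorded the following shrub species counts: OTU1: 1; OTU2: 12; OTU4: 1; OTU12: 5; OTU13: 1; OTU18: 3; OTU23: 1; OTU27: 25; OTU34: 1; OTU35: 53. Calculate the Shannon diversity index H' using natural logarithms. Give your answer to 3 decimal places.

Total N = 1+12+1+5+1+3+1+25+1+53 = 103, so the proportions are 0.00971, 0.1165, 0.00971, 0.04854, 0.00971, 0.02913, 0.00971, 0.24272, 0.00971, 0.51456 (working shown to 5 dp, full precision carried).
Each pᵢ ln pᵢ term: 0.00971×(-4.63473)=-0.04500, 0.1165×(-2.14982)=-0.25046, 0.00971×(-4.63473)=-0.04500, 0.04854×(-3.02529)=-0.14686, 0.00971×(-4.63473)=-0.04500, 0.02913×(-3.53612)=-0.10299, 0.00971×(-4.63473)=-0.04500, 0.24272×(-1.41585)=-0.34365, 0.00971×(-4.63473)=-0.04500, 0.51456×(-0.66444)=-0.34189.
Sum = -1.41085, so H' = 1.411.

1.411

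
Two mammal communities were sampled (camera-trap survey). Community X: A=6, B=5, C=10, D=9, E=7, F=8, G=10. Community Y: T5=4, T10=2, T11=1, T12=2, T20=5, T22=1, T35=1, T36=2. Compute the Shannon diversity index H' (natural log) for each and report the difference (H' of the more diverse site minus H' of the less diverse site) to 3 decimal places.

Community X: N=55, proportions 0.10909, 0.09091, 0.18182, 0.16364, 0.12727, 0.14545, 0.18182, giving H' = 1.91858 (working shown to 5 dp, full precision carried).
Community Y: N=18, proportions 0.22222, 0.11111, 0.05556, 0.11111, 0.27778, 0.05556, 0.05556, 0.11111, giving H' = 1.90419.
Difference = |1.91858 − 1.90419| = 0.01439, i.e. 0.014 to 3 decimal places.

0.014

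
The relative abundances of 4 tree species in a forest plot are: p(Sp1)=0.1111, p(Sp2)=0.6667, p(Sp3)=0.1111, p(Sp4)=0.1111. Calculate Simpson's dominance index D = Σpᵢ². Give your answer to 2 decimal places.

0.48

D = 0.1111² + 0.6667² + 0.1111² + 0.1111² = 0.0123 + 0.4445 + 0.0123 + 0.0123 = 0.4815 (working shown to 4 dp, full precision carried).
To 2 decimal places, D = 0.48.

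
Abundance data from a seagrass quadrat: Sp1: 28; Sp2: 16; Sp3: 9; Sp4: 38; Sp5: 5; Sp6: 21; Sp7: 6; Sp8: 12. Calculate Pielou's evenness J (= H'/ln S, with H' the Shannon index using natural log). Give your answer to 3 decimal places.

0.905

Total N = 28+16+9+38+5+21+6+12 = 135, so the proportions are 0.20741, 0.11852, 0.06667, 0.28148, 0.03704, 0.15556, 0.04444, 0.08889 (working shown to 5 dp, full precision carried).
H' = −Σ pᵢ ln pᵢ = −((-0.32627) + (-0.25276) + (-0.18054) + (-0.35683) + (-0.12207) + (-0.28945) + (-0.13838) + (-0.21514)) = 1.88144.
With S = 8 species, ln S = 2.07944, so J = 1.88144/2.07944 = 0.90478, i.e. 0.905 to 3 decimal places.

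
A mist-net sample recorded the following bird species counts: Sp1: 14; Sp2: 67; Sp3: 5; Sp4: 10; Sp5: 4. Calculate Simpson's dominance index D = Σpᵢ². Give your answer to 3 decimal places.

0.483

Total N = 14+67+5+10+4 = 100, so the proportions are 0.14, 0.67, 0.05, 0.1, 0.04 (working shown to 5 dp, full precision carried).
D = 0.14² + 0.67² + 0.05² + 0.1² + 0.04² = 0.01960 + 0.44890 + 0.00250 + 0.01000 + 0.00160 = 0.48260.
To 3 decimal places, D = 0.483.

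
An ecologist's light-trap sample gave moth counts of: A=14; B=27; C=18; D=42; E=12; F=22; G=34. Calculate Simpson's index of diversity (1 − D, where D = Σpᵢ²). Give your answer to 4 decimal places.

0.8320

Total N = 14+27+18+42+12+22+34 = 169, so the proportions are 0.08284, 0.159763, 0.106509, 0.248521, 0.071006, 0.130178, 0.201183 (working shown to 6 dp, full precision carried).
D = 0.08284² + 0.159763² + 0.106509² + 0.248521² + 0.071006² + 0.130178² + 0.201183² = 0.006863 + 0.025524 + 0.011344 + 0.061763 + 0.005042 + 0.016946 + 0.040475 = 0.167956.
So 1 − D = 0.832044, i.e. 0.8320 to 4 decimal places.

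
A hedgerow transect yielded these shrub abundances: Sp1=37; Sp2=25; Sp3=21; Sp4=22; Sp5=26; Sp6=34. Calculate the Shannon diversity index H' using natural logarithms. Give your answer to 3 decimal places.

1.769

Total N = 37+25+21+22+26+34 = 165, so the proportions are 0.22424, 0.15152, 0.12727, 0.13333, 0.15758, 0.20606 (working shown to 5 dp, full precision carried).
Each pᵢ ln pᵢ term: 0.22424×(-1.49503)=-0.33525, 0.15152×(-1.88707)=-0.28592, 0.12727×(-2.06142)=-0.26236, 0.13333×(-2.01490)=-0.26865, 0.15758×(-1.84785)=-0.29118, 0.20606×(-1.57958)=-0.32549.
Sum = -1.76885, so H' = 1.769.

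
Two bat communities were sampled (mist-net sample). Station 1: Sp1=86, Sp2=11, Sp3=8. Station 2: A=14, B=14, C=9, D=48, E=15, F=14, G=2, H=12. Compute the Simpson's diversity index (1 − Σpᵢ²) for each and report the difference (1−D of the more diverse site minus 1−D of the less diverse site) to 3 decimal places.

Station 1: N=105, proportions 0.81905, 0.10476, 0.07619, giving 1−D = 0.31238 (working shown to 5 dp, full precision carried).
Station 2: N=128, proportions 0.10938, 0.10938, 0.07031, 0.375, 0.11719, 0.10938, 0.01562, 0.09375, giving 1−D = 0.79578.
Difference = |0.31238 − 0.79578| = 0.48340, i.e. 0.483 to 3 decimal places.

0.483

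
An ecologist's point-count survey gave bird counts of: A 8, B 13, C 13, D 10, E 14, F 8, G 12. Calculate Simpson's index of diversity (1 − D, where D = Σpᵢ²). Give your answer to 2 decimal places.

Total N = 8+13+13+10+14+8+12 = 78, so the proportions are 0.1026, 0.1667, 0.1667, 0.1282, 0.1795, 0.1026, 0.1538 (working shown to 4 dp, full precision carried).
D = 0.1026² + 0.1667² + 0.1667² + 0.1282² + 0.1795² + 0.1026² + 0.1538² = 0.0105 + 0.0278 + 0.0278 + 0.0164 + 0.0322 + 0.0105 + 0.0237 = 0.1489.
So 1 − D = 0.8511, i.e. 0.85 to 2 decimal places.

0.85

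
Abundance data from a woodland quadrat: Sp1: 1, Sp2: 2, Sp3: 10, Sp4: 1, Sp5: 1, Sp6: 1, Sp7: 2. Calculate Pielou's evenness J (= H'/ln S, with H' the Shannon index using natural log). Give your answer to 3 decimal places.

Total N = 1+2+10+1+1+1+2 = 18, so the proportions are 0.05556, 0.11111, 0.55556, 0.05556, 0.05556, 0.05556, 0.11111 (working shown to 5 dp, full precision carried).
H' = −Σ pᵢ ln pᵢ = −((-0.16058) + (-0.24414) + (-0.32655) + (-0.16058) + (-0.16058) + (-0.16058) + (-0.24414)) = 1.45713.
With S = 7 species, ln S = 1.94591, so J = 1.45713/1.94591 = 0.74881, i.e. 0.749 to 3 decimal places.

0.749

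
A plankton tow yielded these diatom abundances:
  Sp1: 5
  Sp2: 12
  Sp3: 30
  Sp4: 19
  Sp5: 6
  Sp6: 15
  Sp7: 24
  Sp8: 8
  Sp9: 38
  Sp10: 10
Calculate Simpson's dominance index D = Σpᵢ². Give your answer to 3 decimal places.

Total N = 5+12+30+19+6+15+24+8+38+10 = 167, so the proportions are 0.02994, 0.07186, 0.17964, 0.11377, 0.03593, 0.08982, 0.14371, 0.0479, 0.22754, 0.05988 (working shown to 5 dp, full precision carried).
D = 0.02994² + 0.07186² + 0.17964² + 0.11377² + 0.03593² + 0.08982² + 0.14371² + 0.0479² + 0.22754² + 0.05988² = 0.00090 + 0.00516 + 0.03227 + 0.01294 + 0.00129 + 0.00807 + 0.02065 + 0.00229 + 0.05178 + 0.00359 = 0.13894.
To 3 decimal places, D = 0.139.

0.139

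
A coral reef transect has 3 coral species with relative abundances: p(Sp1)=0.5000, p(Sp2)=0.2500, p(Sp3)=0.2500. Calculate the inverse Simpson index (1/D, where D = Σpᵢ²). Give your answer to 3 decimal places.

D = 0.5² + 0.25² + 0.25² = 0.250000 + 0.062500 + 0.062500 = 0.375000 (working shown to 6 dp, full precision carried).
So 1/D = 2.66667, i.e. 2.667 to 3 decimal places.

2.667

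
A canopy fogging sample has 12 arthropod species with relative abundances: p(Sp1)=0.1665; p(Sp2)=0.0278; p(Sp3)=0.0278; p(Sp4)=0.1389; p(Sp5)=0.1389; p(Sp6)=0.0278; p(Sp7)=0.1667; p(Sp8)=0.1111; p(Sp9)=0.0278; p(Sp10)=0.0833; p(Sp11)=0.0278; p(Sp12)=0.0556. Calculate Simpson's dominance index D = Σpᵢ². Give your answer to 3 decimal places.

D = 0.1665² + 0.0278² + 0.0278² + 0.1389² + 0.1389² + 0.0278² + 0.1667² + 0.1111² + 0.0278² + 0.0833² + 0.0278² + 0.0556² = 0.02772 + 0.00077 + 0.00077 + 0.01929 + 0.01929 + 0.00077 + 0.02779 + 0.01234 + 0.00077 + 0.00694 + 0.00077 + 0.00309 = 0.12034 (working shown to 5 dp, full precision carried).
To 3 decimal places, D = 0.120.

0.120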